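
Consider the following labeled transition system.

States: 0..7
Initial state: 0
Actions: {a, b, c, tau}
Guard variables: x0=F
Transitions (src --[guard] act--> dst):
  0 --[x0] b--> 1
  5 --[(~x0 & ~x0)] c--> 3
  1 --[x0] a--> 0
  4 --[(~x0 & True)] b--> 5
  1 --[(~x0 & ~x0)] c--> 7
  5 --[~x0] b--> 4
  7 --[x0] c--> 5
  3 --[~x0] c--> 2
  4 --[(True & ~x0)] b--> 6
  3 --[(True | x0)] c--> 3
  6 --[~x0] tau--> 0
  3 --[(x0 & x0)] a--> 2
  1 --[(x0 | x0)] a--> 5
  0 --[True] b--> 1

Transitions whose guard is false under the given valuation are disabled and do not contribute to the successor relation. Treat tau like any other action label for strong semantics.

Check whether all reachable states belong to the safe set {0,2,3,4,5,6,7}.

Answer: INVARIANT VIOLATED at state 1

Analysis:
Safe = {0,2,3,4,5,6,7}
Reachable = {0,1,7}
  0: safe
  1: outside
  7: safe
witness against invariant: b → 1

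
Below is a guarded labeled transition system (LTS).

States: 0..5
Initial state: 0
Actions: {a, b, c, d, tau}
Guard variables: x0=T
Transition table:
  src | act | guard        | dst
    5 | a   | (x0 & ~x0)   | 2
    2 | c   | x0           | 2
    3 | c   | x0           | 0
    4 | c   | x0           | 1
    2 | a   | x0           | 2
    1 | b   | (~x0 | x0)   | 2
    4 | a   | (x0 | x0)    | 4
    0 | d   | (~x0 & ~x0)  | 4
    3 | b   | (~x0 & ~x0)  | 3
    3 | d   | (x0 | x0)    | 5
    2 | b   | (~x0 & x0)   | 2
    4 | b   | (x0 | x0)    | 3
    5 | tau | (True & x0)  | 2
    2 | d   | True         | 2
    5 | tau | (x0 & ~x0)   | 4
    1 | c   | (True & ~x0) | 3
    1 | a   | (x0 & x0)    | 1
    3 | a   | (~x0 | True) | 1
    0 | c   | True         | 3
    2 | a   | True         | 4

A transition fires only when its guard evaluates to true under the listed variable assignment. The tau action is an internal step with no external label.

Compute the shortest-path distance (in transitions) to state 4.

BFS to 4:
  Layer 0: {0}
  Layer 1: {3}
  Layer 2: {1,5}
  Layer 3: {2}
  Layer 4: {4}
4 enters at depth 4; path c·a·b·a

Answer: 4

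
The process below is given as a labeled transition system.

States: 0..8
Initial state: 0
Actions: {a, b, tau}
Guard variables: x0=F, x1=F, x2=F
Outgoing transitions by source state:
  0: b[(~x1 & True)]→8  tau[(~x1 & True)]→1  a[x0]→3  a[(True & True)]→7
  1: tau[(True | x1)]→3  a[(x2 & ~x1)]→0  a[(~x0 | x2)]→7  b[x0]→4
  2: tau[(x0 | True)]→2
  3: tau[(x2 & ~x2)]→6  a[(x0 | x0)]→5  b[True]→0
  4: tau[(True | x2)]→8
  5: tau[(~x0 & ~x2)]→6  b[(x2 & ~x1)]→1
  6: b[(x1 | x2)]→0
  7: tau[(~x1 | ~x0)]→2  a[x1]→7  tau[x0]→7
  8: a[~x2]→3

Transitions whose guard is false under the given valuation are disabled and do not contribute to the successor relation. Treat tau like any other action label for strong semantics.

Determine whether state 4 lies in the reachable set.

Answer: UNREACHABLE

Working:
After dropping false guards: 11 live edges.
depth 0: {0}
depth 1: {1,7,8}  now seen {0,1,7,8}
depth 2: {2,3}  now seen {0,1,2,3,7,8}
Reachable = {0,1,2,3,7,8}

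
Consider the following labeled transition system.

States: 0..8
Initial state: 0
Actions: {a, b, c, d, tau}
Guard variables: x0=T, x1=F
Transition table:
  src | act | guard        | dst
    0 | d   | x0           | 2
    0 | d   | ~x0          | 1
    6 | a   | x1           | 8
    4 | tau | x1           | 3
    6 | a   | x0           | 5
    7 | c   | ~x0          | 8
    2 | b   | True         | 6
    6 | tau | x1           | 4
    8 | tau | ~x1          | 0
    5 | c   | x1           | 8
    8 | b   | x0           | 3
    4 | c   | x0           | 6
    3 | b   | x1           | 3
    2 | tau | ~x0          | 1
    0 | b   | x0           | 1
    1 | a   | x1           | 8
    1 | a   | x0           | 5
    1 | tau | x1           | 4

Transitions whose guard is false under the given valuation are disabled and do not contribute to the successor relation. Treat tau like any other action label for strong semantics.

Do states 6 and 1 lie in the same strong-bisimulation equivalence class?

Refine partition for ~:
  round 0: {{0,1,2,3,4,5,6,7,8}}
  round 1: {{0},{1,6},{2},{3,5,7},{4},{8}}
Fixed point at round 2; 6 class(es).
6∈{1,6}, 1∈{1,6}

Answer: BISIMILAR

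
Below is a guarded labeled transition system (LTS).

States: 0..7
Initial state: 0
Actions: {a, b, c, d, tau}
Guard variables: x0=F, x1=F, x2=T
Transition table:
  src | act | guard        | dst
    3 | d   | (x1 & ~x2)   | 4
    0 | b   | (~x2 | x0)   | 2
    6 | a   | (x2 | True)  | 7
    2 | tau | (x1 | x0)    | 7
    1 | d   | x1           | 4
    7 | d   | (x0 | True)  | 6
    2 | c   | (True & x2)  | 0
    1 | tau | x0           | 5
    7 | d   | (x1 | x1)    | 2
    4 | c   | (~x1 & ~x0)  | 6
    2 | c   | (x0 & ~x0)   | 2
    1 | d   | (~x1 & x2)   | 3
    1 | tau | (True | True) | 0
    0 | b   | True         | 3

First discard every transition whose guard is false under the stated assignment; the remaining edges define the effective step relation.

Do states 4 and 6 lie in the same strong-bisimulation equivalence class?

Refine partition for ~:
  π0 = {{0,1,2,3,4,5,6,7}}
  π1 = {{0},{1},{2,4},{3,5},{6},{7}}
  π2 = {{0},{1},{2},{3,5},{4},{6},{7}}
stable after 3 split(s): 7 block(s)
4∈{4}, 6∈{6}

Answer: NOT BISIMILAR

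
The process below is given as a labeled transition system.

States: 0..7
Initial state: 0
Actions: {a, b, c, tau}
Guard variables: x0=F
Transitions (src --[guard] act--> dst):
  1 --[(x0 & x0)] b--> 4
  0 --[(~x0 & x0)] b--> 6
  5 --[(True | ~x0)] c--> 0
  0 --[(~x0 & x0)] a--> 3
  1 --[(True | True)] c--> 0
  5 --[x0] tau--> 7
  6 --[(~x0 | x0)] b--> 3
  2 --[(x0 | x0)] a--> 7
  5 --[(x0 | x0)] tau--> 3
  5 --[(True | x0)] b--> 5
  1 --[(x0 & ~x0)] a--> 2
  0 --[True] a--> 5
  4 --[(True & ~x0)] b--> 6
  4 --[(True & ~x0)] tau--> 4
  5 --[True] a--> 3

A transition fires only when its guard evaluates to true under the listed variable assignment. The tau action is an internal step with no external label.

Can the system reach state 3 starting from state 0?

Answer: REACHABLE

Trace:
8 transition(s) survive guard evaluation.
depth 0: {0}
depth 1: {5}  total {0,5}
depth 2: {3}  total {0,3,5}
Reach set: {0,3,5}
trace reaching 3: a·a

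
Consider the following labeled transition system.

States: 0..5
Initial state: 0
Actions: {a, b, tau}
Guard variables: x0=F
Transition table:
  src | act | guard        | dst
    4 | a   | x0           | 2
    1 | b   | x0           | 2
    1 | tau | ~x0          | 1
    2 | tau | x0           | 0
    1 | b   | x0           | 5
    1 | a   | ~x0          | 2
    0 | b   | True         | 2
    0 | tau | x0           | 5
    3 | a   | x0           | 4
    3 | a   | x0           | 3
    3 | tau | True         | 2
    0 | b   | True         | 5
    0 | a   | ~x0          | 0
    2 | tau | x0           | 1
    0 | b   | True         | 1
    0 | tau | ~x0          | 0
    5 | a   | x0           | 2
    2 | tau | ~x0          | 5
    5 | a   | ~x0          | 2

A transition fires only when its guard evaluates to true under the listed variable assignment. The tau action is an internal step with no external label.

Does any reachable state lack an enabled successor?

Answer: DEADLOCK-FREE

Trace:
Reach set: {0,1,2,5}
  0: a→0  b→1  b→2  b→5  tau→0  [5 out]
  1: a→2  tau→1  [2 out]
  2: tau→5  [1 out]
  5: a→2  [1 out]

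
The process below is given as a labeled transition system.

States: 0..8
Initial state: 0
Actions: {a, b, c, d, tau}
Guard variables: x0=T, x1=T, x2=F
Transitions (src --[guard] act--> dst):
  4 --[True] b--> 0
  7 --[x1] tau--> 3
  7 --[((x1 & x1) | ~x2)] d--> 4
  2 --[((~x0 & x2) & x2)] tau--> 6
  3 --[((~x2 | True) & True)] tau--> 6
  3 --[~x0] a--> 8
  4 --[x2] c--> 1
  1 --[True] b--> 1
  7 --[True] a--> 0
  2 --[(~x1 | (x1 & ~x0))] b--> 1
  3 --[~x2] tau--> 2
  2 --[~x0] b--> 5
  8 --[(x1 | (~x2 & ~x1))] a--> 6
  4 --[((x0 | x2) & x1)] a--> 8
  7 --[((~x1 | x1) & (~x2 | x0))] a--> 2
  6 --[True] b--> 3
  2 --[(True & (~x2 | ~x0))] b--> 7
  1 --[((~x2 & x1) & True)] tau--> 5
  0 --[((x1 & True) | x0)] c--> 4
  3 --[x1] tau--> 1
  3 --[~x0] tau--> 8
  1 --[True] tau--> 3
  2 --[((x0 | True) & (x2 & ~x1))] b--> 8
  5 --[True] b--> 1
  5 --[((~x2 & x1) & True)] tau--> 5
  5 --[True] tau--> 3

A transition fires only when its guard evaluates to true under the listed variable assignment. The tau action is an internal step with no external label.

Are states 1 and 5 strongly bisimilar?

Refine partition for ~:
  π0 = {{0,1,2,3,4,5,6,7,8}}
  π1 = {{0},{1,5},{2,6},{3},{4},{7},{8}}
  π2 = {{0},{1,5},{2},{3},{4},{6},{7},{8}}
stable after 3 split(s): 8 block(s)
class of 1: {1,5}; class of 5: {1,5}

Answer: BISIMILAR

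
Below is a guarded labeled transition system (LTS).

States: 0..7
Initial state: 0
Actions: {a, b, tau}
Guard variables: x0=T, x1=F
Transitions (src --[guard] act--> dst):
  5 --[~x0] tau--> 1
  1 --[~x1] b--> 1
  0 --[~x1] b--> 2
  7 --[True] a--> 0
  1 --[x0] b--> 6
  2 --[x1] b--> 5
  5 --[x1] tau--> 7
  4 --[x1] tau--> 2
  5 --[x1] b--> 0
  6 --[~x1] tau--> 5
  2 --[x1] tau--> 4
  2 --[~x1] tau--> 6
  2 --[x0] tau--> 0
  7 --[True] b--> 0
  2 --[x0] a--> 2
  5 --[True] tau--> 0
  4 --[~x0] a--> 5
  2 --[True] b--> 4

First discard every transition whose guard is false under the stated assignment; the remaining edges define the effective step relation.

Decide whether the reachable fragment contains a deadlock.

Answer: DEADLOCK at state 4

Working:
Reach set: {0,2,4,5,6}
  0: b→2  [1 exit(s)]
  2: a→2  b→4  tau→0  tau→6  [4 exit(s)]
  4: ∅  [no exit]
  5: tau→0  [1 exit(s)]
  6: tau→5  [1 exit(s)]
trace reaching 4: b·b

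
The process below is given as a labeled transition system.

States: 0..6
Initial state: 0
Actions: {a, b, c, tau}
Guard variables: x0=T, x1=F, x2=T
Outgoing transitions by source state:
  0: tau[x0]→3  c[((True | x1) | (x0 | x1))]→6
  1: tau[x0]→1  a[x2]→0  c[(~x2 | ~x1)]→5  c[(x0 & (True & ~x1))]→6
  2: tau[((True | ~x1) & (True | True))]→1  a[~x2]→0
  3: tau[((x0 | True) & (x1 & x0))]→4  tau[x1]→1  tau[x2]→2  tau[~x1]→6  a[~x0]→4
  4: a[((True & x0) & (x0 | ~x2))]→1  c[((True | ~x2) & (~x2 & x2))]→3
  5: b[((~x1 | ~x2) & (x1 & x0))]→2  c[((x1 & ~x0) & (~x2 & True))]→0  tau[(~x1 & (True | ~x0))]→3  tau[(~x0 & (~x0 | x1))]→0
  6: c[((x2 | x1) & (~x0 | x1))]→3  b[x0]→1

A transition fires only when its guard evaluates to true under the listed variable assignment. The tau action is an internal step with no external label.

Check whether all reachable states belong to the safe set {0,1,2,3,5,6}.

Answer: INVARIANT HOLDS

Analysis:
Allowed set {0,1,2,3,5,6}
R = {0,1,2,3,5,6}
  0: ok
  1: ok
  2: ok
  3: ok
  5: ok
  6: ok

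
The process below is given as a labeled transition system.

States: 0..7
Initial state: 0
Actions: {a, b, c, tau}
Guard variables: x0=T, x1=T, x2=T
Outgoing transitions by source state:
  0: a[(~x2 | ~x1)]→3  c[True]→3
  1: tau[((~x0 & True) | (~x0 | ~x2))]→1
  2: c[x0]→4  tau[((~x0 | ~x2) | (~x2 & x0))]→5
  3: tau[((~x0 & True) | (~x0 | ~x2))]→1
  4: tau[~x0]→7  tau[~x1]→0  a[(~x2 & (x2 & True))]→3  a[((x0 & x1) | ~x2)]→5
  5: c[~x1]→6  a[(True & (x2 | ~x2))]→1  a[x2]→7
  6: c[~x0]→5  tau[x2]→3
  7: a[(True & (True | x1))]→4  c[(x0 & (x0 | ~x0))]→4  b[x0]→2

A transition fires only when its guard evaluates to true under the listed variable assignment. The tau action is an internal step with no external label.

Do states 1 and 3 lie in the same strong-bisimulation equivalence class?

Refine partition for ~:
  P[0] = {{0,1,2,3,4,5,6,7}}
  P[1] = {{0,2},{1,3},{4,5},{6},{7}}
  P[2] = {{0},{1,3},{2},{4},{5},{6},{7}}
Fixed point at round 3; 7 class(es).
class of 1: {1,3}; class of 3: {1,3}

Answer: BISIMILAR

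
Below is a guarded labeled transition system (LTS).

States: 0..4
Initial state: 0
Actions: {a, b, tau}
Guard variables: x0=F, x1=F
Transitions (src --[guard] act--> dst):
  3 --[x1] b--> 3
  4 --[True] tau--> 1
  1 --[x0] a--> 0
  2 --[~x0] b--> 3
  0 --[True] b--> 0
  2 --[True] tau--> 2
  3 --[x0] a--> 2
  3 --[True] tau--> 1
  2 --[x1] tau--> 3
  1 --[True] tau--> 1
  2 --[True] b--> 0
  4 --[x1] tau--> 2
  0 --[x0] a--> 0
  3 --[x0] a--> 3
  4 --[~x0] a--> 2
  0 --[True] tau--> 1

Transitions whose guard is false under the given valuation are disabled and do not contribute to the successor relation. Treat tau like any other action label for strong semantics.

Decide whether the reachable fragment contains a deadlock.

Answer: DEADLOCK-FREE

Working:
Reach set: {0,1}
  0: b→0  tau→1  [2 out]
  1: tau→1  [1 out]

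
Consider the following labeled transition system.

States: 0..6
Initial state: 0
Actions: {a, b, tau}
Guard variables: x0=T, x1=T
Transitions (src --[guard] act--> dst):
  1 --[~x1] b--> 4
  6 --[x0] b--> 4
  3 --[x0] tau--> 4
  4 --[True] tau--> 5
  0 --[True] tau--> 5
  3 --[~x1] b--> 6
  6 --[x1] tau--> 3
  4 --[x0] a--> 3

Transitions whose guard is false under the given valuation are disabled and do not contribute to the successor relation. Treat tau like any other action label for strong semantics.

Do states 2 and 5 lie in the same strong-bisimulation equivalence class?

Compute ~ classes (split until stable):
  P[0] = {{0,1,2,3,4,5,6}}
  P[1] = {{0,3},{1,2,5},{4},{6}}
  P[2] = {{0},{1,2,5},{3},{4},{6}}
Fixed point at round 3; 5 class(es).
[2]={1,2,5}  [5]={1,2,5}

Answer: BISIMILAR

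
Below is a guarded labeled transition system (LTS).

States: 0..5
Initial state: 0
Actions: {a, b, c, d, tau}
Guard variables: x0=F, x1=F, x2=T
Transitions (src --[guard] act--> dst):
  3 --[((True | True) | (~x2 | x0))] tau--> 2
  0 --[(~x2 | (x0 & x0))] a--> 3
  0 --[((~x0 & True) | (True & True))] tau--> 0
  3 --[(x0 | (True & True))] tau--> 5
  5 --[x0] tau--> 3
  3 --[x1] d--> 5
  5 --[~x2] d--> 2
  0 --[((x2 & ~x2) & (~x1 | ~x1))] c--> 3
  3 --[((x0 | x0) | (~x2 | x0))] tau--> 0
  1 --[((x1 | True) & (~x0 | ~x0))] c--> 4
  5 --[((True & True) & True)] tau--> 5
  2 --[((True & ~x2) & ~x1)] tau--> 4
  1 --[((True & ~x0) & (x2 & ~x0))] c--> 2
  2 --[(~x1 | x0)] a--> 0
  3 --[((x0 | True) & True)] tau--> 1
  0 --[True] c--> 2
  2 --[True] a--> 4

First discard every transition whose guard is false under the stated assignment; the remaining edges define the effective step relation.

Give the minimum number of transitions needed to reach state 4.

BFS to 4:
  Layer 0: {0}
  Layer 1: {2}
  Layer 2: {4}
4 enters at depth 2; path c·a

Answer: 2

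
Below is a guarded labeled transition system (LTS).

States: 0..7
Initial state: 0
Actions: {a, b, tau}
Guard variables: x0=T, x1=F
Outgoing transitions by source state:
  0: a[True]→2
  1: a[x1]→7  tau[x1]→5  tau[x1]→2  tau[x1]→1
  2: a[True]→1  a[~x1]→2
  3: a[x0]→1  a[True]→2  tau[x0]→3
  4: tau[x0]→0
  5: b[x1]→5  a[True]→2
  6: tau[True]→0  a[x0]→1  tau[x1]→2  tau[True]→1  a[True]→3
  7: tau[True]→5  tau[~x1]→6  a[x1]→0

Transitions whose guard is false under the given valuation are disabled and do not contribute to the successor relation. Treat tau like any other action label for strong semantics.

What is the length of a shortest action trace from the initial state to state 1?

BFS to 1:
  Layer 0: {0}
  Layer 1: {2}
  Layer 2: {1}
depth(1)=2, e.g. a·a

Answer: 2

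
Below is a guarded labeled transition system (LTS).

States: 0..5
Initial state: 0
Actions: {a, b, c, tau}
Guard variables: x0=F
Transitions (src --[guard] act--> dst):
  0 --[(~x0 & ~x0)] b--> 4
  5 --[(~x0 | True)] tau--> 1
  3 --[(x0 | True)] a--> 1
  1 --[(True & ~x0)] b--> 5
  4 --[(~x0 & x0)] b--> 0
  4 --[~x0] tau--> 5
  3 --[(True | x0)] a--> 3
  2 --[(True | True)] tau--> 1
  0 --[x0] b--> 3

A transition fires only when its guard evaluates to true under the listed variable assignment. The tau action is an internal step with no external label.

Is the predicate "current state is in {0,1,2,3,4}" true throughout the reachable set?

Answer: INVARIANT VIOLATED at state 5

Analysis:
Allowed set {0,1,2,3,4}
Reach set: {0,1,4,5}
  0: safe
  1: safe
  4: safe
  5: VIOLATES
witness against invariant: b·tau → 5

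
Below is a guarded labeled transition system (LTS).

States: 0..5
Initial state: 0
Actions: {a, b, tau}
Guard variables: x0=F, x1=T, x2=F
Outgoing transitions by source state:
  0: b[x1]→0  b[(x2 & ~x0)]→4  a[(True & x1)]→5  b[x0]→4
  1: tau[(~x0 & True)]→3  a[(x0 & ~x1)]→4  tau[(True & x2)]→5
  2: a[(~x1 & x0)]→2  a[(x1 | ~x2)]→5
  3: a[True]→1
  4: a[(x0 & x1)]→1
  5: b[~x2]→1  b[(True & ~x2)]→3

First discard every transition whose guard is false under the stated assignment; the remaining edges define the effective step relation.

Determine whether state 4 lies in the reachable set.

Answer: UNREACHABLE

Analysis:
Guard filter leaves 7 enabled edge(s).
L0 = {0}
L1 = {5}  total {0,5}
L2 = {1,3}  total {0,1,3,5}
Reach set: {0,1,3,5}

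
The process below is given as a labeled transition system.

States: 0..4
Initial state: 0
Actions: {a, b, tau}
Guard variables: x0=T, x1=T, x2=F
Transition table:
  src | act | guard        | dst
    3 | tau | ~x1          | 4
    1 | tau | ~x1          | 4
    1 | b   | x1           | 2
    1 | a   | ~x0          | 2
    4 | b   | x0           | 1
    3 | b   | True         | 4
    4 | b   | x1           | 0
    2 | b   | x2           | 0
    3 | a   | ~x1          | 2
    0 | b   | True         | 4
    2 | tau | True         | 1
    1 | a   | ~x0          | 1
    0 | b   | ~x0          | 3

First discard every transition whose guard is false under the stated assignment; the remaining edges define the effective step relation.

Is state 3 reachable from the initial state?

Guard filter leaves 6 enabled edge(s).
L0 = {0}
L1 = {4}  cumulative {0,4}
L2 = {1}  cumulative {0,1,4}
L3 = {2}  cumulative {0,1,2,4}
R = {0,1,2,4}

Answer: UNREACHABLE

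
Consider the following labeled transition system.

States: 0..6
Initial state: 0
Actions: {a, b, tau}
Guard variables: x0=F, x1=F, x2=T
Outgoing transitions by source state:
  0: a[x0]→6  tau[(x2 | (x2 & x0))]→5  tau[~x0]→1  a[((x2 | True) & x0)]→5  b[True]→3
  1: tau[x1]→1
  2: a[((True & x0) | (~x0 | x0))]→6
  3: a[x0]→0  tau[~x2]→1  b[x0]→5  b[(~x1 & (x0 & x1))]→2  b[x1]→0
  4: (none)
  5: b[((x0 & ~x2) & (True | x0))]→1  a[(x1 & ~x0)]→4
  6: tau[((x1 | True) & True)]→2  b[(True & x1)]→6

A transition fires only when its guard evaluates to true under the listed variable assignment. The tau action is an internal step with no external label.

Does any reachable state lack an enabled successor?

Reach set: {0,1,3,5}
  0: b→3  tau→1  tau→5  [3 exit(s)]
  1: ∅  [no exit]
  3: ∅  [no exit]
  5: ∅  [no exit]
Path to 1: tau

Answer: DEADLOCK at state 1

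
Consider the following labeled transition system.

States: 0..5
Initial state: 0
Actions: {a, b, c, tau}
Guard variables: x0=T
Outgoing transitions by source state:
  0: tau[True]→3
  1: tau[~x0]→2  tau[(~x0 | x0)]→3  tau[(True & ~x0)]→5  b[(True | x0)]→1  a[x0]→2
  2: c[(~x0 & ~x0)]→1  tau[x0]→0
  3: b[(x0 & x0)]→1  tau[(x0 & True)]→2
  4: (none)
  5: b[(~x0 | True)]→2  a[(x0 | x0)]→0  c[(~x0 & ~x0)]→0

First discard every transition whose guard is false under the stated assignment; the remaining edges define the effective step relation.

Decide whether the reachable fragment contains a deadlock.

Answer: DEADLOCK-FREE

Analysis:
Reach set: {0,1,2,3}
  0: tau→3  [1 out]
  1: a→2  b→1  tau→3  [3 out]
  2: tau→0  [1 out]
  3: b→1  tau→2  [2 out]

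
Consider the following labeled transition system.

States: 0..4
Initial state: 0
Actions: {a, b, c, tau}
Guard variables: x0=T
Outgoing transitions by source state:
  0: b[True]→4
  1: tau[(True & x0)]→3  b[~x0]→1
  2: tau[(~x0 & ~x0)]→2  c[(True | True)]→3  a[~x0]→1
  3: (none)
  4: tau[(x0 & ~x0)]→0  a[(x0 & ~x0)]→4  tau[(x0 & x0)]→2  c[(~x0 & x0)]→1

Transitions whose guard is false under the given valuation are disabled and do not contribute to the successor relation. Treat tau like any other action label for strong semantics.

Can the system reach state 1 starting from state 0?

Answer: UNREACHABLE

Trace:
Guard filter leaves 4 enabled edge(s).
depth 0: {0}
depth 1: {4}  now seen {0,4}
depth 2: {2}  now seen {0,2,4}
depth 3: {3}  now seen {0,2,3,4}
Reachable = {0,2,3,4}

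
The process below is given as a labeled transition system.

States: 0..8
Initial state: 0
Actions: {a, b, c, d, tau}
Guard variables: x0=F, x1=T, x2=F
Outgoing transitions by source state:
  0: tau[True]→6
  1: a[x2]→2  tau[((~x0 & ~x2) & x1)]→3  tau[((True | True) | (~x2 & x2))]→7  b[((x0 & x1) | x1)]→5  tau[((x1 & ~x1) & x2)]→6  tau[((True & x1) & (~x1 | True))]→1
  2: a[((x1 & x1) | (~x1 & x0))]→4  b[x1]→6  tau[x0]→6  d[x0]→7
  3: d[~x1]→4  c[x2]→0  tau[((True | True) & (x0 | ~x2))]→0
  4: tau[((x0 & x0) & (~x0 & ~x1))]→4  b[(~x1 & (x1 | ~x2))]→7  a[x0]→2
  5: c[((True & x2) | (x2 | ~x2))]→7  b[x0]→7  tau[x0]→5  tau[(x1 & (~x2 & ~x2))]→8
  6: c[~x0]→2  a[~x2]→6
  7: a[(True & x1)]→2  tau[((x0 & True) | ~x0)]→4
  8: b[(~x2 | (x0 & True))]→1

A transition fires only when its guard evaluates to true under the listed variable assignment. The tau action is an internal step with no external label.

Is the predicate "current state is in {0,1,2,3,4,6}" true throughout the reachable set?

Answer: INVARIANT HOLDS

Trace:
Safe = {0,1,2,3,4,6}
Reach set: {0,2,4,6}
  0: safe
  2: safe
  4: safe
  6: safe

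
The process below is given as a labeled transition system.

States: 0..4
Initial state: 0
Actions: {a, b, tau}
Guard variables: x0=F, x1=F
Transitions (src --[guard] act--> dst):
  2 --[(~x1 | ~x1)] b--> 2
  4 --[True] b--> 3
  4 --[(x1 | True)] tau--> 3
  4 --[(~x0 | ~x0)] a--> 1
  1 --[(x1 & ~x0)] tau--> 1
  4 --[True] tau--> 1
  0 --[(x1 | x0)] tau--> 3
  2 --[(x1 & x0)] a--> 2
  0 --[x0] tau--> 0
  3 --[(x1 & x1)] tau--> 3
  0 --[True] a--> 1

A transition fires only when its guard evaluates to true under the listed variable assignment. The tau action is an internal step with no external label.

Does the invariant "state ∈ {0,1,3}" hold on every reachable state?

Safe = {0,1,3}
Reach set: {0,1}
  0: ok
  1: ok

Answer: INVARIANT HOLDS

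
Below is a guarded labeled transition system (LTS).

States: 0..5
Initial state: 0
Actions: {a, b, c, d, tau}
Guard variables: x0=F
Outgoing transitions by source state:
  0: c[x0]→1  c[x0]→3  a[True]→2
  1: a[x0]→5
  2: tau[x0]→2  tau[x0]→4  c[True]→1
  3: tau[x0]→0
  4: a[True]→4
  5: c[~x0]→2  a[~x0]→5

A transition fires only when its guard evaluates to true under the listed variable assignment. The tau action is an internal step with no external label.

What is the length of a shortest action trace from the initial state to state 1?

Answer: 2

Working:
BFS to 1:
  Layer 0: {0}
  Layer 1: {2}
  Layer 2: {1}
first hit 1 at d=2 via a·c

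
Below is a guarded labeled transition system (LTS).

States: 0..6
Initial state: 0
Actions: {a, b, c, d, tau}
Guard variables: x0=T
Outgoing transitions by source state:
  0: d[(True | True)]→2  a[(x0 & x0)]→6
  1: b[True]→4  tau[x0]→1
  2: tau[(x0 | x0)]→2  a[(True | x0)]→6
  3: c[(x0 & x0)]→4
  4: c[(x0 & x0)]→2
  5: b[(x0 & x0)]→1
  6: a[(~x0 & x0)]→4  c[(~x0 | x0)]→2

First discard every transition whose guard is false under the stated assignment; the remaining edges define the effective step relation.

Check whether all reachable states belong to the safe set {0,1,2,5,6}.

Safe = {0,1,2,5,6}
Reachable = {0,2,6}
  0: ✓
  2: ✓
  6: ✓

Answer: INVARIANT HOLDS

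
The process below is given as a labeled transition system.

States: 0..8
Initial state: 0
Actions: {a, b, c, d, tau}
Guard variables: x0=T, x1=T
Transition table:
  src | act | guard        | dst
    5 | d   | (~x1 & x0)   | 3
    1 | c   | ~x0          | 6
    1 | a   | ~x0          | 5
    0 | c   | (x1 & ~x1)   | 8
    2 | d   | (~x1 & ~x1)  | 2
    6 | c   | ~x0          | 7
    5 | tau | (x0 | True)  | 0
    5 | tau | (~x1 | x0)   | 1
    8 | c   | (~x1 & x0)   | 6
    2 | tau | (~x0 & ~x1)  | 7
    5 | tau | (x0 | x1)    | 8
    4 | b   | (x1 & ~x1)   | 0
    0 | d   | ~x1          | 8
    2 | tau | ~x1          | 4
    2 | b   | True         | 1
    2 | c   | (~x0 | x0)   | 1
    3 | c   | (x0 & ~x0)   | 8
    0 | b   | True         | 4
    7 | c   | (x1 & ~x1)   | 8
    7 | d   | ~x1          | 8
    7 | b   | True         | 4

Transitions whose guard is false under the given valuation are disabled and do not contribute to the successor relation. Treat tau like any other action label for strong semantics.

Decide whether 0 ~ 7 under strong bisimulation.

Answer: BISIMILAR

Working:
Refine partition for ~:
  round 0: {{0,1,2,3,4,5,6,7,8}}
  round 1: {{0,7},{1,3,4,6,8},{2},{5}}
Fixed point at round 2; 4 class(es).
0∈{0,7}, 7∈{0,7}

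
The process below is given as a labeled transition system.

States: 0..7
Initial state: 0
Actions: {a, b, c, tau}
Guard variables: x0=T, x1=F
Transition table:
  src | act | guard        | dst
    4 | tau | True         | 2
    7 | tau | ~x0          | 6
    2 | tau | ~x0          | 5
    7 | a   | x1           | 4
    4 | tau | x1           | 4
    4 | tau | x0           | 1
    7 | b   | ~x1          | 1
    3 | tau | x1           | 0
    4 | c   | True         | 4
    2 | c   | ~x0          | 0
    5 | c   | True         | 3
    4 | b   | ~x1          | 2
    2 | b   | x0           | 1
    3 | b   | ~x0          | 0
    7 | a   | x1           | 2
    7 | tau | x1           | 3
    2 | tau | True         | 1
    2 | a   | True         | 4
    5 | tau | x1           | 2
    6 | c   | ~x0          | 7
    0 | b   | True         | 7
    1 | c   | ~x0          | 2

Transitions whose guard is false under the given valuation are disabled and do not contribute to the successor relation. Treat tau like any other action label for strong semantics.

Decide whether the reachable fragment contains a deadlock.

Answer: DEADLOCK at state 1

Working:
Reach set: {0,1,7}
  0: b→7  [1 out]
  1: ∅  [deadlock]
  7: b→1  [1 out]
trace reaching 1: b·b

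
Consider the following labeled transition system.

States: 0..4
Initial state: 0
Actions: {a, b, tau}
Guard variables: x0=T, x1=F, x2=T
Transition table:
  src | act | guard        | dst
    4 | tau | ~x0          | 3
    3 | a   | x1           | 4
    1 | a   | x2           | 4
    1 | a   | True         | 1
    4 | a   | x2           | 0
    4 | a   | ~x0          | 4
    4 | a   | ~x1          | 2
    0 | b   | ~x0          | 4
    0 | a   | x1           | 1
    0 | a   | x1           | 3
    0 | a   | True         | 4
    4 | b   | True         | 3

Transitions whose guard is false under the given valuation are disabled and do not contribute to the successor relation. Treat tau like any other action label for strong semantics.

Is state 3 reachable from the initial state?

Answer: REACHABLE

Trace:
6 transition(s) survive guard evaluation.
depth 0: {0}
depth 1: {4}  now seen {0,4}
depth 2: {2,3}  now seen {0,2,3,4}
Reachable = {0,2,3,4}
trace reaching 3: a·b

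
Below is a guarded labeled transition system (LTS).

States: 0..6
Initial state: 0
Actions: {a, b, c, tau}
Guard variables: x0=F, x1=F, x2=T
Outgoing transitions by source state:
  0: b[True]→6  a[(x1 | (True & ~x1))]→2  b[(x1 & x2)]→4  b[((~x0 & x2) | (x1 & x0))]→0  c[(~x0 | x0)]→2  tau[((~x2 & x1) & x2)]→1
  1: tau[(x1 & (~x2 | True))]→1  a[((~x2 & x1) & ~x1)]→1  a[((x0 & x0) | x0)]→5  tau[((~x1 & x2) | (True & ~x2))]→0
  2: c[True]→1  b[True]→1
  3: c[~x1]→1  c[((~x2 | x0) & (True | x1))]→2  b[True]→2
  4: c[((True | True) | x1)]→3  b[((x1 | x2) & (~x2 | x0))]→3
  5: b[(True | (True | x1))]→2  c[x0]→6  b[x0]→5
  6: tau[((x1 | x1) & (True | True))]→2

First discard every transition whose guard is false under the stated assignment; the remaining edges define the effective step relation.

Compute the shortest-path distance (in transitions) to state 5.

BFS to 5:
  L0 = {0}
  L1 = {2,6}
  L2 = {1}
5 never appears.

Answer: UNREACHABLE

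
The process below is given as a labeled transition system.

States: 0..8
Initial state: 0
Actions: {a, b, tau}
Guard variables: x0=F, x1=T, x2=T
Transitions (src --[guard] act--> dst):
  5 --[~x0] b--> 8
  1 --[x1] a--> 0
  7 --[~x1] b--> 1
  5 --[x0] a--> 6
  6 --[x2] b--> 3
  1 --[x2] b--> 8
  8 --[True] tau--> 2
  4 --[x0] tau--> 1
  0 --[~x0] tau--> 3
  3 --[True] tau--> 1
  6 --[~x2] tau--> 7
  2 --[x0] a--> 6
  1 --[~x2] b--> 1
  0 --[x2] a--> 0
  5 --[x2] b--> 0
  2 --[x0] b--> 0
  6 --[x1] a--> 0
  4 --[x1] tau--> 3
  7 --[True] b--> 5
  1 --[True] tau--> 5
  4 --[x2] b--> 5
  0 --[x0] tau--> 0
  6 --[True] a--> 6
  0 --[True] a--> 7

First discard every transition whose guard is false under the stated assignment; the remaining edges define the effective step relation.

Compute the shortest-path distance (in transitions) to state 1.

Breadth-first toward 1:
  L0 = {0}
  L1 = {3,7}
  L2 = {1,5}
first hit 1 at d=2 via tau·tau

Answer: 2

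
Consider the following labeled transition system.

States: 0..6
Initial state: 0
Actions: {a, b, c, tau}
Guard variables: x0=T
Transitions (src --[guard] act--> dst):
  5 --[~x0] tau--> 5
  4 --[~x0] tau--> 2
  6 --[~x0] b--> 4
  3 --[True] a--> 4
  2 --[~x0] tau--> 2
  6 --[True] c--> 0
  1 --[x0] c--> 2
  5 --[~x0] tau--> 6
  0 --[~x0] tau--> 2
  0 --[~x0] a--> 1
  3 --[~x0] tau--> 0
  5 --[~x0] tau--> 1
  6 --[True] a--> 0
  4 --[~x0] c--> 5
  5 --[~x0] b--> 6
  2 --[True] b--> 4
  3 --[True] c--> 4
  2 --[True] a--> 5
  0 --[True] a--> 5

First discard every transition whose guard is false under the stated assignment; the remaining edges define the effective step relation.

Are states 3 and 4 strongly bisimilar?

Answer: NOT BISIMILAR

Analysis:
Compute ~ classes (split until stable):
  round 0: {{0,1,2,3,4,5,6}}
  round 1: {{0},{1},{2},{3,6},{4,5}}
  round 2: {{0},{1},{2},{3},{4,5},{6}}
6 equivalence class(es) (converged in 3)
3∈{3}, 4∈{4,5}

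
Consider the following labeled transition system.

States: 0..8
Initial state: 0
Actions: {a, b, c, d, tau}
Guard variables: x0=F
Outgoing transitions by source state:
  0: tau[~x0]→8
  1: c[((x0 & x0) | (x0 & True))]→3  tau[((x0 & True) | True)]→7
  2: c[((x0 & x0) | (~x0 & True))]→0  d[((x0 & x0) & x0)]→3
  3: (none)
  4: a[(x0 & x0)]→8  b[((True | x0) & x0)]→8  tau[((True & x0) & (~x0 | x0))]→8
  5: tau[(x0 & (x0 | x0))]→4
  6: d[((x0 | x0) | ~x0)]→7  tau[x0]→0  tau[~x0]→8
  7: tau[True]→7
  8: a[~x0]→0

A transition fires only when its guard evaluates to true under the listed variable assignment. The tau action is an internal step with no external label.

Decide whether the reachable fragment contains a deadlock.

Answer: DEADLOCK-FREE

Analysis:
R = {0,8}
  0: tau→8  [1 exit(s)]
  8: a→0  [1 exit(s)]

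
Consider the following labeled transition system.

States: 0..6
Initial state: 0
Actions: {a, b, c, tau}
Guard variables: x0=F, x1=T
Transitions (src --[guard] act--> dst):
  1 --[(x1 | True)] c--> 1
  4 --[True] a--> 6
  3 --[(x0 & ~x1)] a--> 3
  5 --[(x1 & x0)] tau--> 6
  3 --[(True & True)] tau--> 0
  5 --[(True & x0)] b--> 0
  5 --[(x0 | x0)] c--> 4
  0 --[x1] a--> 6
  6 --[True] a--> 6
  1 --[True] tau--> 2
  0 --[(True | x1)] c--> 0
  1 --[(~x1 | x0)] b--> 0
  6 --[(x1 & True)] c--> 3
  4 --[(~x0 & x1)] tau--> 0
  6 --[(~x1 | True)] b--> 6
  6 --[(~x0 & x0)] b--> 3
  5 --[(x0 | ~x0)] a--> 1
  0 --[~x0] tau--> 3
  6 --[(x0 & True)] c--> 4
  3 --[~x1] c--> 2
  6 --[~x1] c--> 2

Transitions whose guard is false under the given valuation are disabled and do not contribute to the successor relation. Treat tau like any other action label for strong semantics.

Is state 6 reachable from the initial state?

Answer: REACHABLE

Analysis:
12 transition(s) survive guard evaluation.
depth 0: {0}
depth 1: {3,6}  cumulative {0,3,6}
Reachable = {0,3,6}
Path to 6: a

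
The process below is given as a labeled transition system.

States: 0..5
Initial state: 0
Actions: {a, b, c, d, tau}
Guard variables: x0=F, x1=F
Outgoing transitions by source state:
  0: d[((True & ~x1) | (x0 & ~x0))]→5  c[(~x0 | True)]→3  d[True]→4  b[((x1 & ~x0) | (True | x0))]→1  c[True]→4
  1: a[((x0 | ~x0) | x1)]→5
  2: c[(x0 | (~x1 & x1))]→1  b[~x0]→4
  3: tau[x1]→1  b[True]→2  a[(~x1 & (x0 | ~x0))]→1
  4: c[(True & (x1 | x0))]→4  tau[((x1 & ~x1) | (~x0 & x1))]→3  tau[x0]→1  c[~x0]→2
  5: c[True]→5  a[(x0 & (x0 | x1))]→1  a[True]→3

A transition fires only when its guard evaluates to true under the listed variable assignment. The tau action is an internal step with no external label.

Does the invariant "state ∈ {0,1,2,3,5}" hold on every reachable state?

Safe = {0,1,2,3,5}
R = {0,1,2,3,4,5}
  0: ✓
  1: ✓
  2: ✓
  3: ✓
  4: ✗ unsafe
  5: ✓
witness against invariant: d → 4

Answer: INVARIANT VIOLATED at state 4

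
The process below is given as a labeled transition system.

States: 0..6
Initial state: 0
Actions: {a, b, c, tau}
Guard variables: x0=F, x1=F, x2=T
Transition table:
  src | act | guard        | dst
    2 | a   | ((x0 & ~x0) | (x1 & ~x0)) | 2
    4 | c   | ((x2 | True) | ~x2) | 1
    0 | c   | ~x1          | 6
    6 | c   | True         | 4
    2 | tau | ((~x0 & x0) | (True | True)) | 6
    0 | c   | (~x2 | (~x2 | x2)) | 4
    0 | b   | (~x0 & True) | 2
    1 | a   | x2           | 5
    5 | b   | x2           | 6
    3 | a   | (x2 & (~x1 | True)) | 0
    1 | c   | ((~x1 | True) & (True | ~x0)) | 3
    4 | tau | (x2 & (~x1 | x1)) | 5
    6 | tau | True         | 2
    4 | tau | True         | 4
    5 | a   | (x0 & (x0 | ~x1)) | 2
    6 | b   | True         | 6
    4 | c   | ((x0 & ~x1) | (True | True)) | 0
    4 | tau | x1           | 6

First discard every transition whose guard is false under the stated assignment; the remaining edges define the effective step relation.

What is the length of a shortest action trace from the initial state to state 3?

Answer: 3

Working:
Breadth-first toward 3:
  depth 0: {0}
  depth 1: {2,4,6}
  depth 2: {1,5}
  depth 3: {3}
3 enters at depth 3; path c·c·c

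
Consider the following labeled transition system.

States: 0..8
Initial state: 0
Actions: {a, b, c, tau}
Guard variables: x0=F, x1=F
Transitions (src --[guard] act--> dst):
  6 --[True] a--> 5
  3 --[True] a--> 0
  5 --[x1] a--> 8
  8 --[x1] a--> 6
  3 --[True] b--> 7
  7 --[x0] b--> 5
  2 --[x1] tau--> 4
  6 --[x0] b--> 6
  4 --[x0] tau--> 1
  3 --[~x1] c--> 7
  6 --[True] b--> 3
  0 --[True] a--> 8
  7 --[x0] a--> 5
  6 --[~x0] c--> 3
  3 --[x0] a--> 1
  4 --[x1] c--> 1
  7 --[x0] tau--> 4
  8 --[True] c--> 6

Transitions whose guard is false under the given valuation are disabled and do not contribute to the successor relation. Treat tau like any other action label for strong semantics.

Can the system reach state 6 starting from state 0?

Answer: REACHABLE

Working:
8 transition(s) survive guard evaluation.
L0 = {0}
L1 = {8}  total {0,8}
L2 = {6}  total {0,6,8}
L3 = {3,5}  total {0,3,5,6,8}
L4 = {7}  total {0,3,5,6,7,8}
R = {0,3,5,6,7,8}
witness 6: a·c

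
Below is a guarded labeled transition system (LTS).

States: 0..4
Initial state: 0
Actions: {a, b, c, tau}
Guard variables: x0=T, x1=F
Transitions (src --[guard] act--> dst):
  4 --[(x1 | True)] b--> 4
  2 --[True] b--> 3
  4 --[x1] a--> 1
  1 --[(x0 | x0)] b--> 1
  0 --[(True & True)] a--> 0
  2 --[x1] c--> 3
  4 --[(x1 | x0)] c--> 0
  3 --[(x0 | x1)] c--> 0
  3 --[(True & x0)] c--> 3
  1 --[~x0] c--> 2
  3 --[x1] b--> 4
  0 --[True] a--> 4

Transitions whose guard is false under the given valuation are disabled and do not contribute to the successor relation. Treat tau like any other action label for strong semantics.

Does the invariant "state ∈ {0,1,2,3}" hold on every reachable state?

Inv-set: {0,1,2,3}
Reachable = {0,4}
  0: ✓
  4: VIOLATES
witness against invariant: a → 4

Answer: INVARIANT VIOLATED at state 4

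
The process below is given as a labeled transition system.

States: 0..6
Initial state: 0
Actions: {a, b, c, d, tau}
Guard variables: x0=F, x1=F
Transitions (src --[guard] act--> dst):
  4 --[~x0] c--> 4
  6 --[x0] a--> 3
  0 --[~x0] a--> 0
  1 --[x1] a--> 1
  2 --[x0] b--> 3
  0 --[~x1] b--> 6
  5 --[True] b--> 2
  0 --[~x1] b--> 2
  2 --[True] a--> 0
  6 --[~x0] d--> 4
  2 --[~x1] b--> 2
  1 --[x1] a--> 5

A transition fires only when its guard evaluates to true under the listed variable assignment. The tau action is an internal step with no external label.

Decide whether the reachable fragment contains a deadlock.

R = {0,2,4,6}
  0: a→0  b→2  b→6  [3 exit(s)]
  2: a→0  b→2  [2 exit(s)]
  4: c→4  [1 exit(s)]
  6: d→4  [1 exit(s)]

Answer: DEADLOCK-FREE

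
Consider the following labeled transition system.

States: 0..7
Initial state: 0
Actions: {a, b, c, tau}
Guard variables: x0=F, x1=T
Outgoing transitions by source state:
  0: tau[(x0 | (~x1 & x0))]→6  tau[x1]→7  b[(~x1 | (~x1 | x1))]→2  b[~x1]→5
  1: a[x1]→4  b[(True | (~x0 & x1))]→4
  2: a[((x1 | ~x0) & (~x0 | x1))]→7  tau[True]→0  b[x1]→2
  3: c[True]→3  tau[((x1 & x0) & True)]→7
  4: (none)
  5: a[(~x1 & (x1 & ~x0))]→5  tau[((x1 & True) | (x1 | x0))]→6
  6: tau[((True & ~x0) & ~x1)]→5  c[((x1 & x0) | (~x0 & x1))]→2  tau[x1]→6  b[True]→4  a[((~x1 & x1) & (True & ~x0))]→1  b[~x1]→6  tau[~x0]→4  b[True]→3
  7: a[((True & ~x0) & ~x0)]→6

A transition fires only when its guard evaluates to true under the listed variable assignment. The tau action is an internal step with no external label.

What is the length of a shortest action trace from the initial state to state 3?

Answer: 3

Trace:
Breadth-first toward 3:
  L0 = {0}
  L1 = {2,7}
  L2 = {6}
  L3 = {3,4}
3 enters at depth 3; path tau·a·b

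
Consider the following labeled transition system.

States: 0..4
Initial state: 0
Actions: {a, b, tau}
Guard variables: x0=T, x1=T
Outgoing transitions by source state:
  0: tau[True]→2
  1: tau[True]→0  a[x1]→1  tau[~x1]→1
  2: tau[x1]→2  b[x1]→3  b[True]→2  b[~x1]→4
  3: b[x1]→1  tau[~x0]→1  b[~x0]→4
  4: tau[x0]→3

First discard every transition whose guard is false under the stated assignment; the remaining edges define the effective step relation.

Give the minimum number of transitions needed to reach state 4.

Answer: UNREACHABLE

Working:
Layered search for 4:
  depth 0: {0}
  depth 1: {2}
  depth 2: {3}
  depth 3: {1}
4 never appears.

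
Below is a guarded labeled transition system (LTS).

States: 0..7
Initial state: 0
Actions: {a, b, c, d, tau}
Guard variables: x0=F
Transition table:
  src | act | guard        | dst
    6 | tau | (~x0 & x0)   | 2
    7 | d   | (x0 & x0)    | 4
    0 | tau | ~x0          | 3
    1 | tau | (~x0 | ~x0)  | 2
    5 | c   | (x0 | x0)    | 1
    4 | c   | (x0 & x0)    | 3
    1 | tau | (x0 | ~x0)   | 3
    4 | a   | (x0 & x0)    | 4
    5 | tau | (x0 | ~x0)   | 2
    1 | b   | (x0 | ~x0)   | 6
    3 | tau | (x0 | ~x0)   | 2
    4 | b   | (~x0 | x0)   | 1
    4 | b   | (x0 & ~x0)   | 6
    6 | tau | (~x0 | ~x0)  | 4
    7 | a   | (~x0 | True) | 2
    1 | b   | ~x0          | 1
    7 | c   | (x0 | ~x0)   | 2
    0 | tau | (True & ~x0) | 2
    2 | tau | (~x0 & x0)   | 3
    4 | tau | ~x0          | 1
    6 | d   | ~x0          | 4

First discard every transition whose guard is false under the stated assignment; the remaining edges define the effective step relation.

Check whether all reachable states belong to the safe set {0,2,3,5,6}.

Allowed set {0,2,3,5,6}
R = {0,2,3}
  0: ok
  2: ok
  3: ok

Answer: INVARIANT HOLDS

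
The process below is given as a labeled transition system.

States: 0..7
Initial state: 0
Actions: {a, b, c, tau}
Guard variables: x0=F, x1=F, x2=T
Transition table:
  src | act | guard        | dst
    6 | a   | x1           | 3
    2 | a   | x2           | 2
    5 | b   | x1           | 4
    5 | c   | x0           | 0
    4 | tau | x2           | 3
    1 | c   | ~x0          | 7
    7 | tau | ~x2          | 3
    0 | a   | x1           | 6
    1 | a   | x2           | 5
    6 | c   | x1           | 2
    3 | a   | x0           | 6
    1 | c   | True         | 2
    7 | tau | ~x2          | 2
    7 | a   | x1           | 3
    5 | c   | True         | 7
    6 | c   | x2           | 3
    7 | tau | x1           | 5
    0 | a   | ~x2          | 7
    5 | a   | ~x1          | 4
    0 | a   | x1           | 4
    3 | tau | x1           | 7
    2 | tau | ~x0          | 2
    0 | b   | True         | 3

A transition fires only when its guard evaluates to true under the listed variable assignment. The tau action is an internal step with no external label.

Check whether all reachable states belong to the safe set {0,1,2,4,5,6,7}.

Inv-set: {0,1,2,4,5,6,7}
Reach set: {0,3}
  0: safe
  3: VIOLATES
reach 3 via b — violates

Answer: INVARIANT VIOLATED at state 3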